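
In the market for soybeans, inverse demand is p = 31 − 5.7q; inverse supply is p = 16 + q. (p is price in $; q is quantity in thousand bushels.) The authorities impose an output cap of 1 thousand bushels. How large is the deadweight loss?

Competitive equilibrium: 31 − 5.7q = 16 + q → q* = 2.2388, p* = 18.2388.
At q = 1: demand price = 31 − 5.7·1 = 25.3; supply price = 16 + 1·1 = 17.
Δq = 2.2388 − 1 = 1.2388; wedge = 25.3 − 17 = 8.3.
Deadweight loss = ½ × 1.2388 × 8.3 = $5.14 thousand.

$5.14 thousand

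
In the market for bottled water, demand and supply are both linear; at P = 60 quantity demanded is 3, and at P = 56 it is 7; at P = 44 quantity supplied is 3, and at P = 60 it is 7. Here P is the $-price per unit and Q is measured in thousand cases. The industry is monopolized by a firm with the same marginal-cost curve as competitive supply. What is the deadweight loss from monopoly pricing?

$2.67 thousand

Demand slope = (56 − 60)/(7 − 3) = −1, so P = 63 − Q.
Supply slope = (60 − 44)/(7 − 3) = 4, so P = 32 + 4Q.
Competitive equilibrium: 63 − Q = 32 + 4Q → Q* = 6.2, P* = 56.8.
Marginal revenue: MR = 63 − 2Q. Set MR = MC: 63 − 2Q = 32 + 4Q → Q_m = 5.1667.
Price P_m = 63 − 1·5.1667 = 57.8333; MC(Q_m) = 32 + 4·5.1667 = 52.6668.
Competitive Q* = 6.2, so ΔQ = 1.0333; wedge = 57.8333 − 52.6668 = 5.1665.
Welfare loss = ½ × 1.0333 × 5.1665 = $2.67 thousand.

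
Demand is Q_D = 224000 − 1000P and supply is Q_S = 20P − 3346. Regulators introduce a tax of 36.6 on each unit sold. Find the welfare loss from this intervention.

In inverse form: demand P = 224 − 0.001Q, supply P = 167.3 + 0.05Q.
Competitive equilibrium: 224 − 0.001Q = 167.3 + 0.05Q → Q* = 1111.7647, P* = 222.8882.
With the tax, the buyer price exceeds the seller price by 36.6: (224 − 0.001Q) − (167.3 + 0.05Q) = 36.6 → Q' = 394.1176.
ΔQ = 1111.7647 − 394.1176 = 717.6471; the wedge equals the tax, 36.6.
DWL = ½ × 717.6471 × 36.6 = 13132.94.

13132.94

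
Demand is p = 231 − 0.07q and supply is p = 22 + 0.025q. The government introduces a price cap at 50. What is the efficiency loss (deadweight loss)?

Competitive equilibrium: 231 − 0.07q = 22 + 0.025q → q* = 2200, p* = 77.
At the ceiling p = 50, quantity supplied = (50 − 22)/0.025 = 1120.
Willingness to pay at q' = 1120: 231 − 0.07·1120 = 152.6.
Δq = 2200 − 1120 = 1080; wedge = 152.6 − 50 = 102.6.
DWL = ½ × 1080 × 102.6 = 55404.

55404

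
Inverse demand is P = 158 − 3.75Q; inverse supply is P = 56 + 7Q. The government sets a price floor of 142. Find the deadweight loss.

146.56

Competitive equilibrium: 158 − 3.75Q = 56 + 7Q → Q* = 9.4884, P* = 122.4186.
At the floor P = 142, quantity demanded = (158 − 142)/3.75 = 4.2667.
Sellers' marginal cost at Q' = 4.2667: 56 + 7·4.2667 = 85.8669.
ΔQ = 9.4884 − 4.2667 = 5.2217; wedge = 142 − 85.8669 = 56.1331.
Deadweight loss = ½ × 5.2217 × 56.1331 = 146.56.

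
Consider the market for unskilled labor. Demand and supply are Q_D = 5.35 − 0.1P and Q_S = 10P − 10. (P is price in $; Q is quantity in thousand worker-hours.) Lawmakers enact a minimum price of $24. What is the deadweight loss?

In inverse form: demand P = 53.5 − 10Q, supply P = 1 + 0.1Q.
Competitive equilibrium: 53.5 − 10Q = 1 + 0.1Q → Q* = 5.198, P* = 1.5198.
At the floor P = 24, quantity demanded = (53.5 − 24)/10 = 2.95.
Sellers' marginal cost at Q' = 2.95: 1 + 0.1·2.95 = 1.295.
ΔQ = 5.198 − 2.95 = 2.248; wedge = 24 − 1.295 = 22.705.
Welfare loss = ½ × 2.248 × 22.705 = $25.52 thousand.

$25.52 thousand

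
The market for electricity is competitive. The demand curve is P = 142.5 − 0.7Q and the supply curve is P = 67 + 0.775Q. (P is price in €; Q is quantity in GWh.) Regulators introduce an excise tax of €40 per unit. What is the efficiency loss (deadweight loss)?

Competitive equilibrium: 142.5 − 0.7Q = 67 + 0.775Q → Q* = 51.1864, P* = 106.6695.
With the tax, the buyer price exceeds the seller price by 40: (142.5 − 0.7Q) − (67 + 0.775Q) = 40 → Q' = 24.0678.
ΔQ = 51.1864 − 24.0678 = 27.1186; the wedge equals the tax, 40.
DWL = ½ × 27.1186 × 40 = €542.37.

€542.37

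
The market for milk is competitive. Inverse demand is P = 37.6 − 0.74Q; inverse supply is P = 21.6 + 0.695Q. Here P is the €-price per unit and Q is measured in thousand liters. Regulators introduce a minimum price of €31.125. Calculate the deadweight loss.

€4.13 thousand

Competitive equilibrium: 37.6 − 0.74Q = 21.6 + 0.695Q → Q* = 11.1498, P* = 29.3491.
At the floor P = 31.125, quantity demanded = (37.6 − 31.125)/0.74 = 8.75.
Sellers' marginal cost at Q' = 8.75: 21.6 + 0.695·8.75 = 27.6813.
ΔQ = 11.1498 − 8.75 = 2.3998; wedge = 31.125 − 27.6813 = 3.4437.
Welfare loss = ½ × 2.3998 × 3.4437 = €4.13 thousand.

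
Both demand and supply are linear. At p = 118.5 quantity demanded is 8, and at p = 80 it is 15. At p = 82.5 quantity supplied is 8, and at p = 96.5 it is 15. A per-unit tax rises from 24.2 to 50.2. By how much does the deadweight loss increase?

128.96

Demand slope = (80 − 118.5)/(15 − 8) = −5.5, so p = 162.5 − 5.5q.
Supply slope = (96.5 − 82.5)/(15 − 8) = 2, so p = 66.5 + 2q.
Competitive equilibrium: 162.5 − 5.5q = 66.5 + 2q → q* = 12.8, p* = 92.1.
For a per-unit tax t: Δq = t/7.5, so DWL = ½·t·(t/7.5) = t²/15.
At t = 24.2: DWL = 39.043. At t = 50.2: DWL = 168.003.
Increase = 168.003 − 39.043 = 128.96.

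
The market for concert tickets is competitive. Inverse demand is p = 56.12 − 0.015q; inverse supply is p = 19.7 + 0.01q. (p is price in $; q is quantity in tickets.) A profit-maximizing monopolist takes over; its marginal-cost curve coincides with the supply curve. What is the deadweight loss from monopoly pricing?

Competitive equilibrium: 56.12 − 0.015q = 19.7 + 0.01q → q* = 1456.8, p* = 34.268.
Marginal revenue: MR = 56.12 − 0.03q. Set MR = MC: 56.12 − 0.03q = 19.7 + 0.01q → q_m = 910.5.
Price p_m = 56.12 − 0.015·910.5 = 42.4625; MC(q_m) = 19.7 + 0.01·910.5 = 28.805.
Competitive q* = 1456.8, so Δq = 546.3; wedge = 42.4625 − 28.805 = 13.6575.
The triangle = ½ × 546.3 × 13.6575 = $3730.55.

$3730.55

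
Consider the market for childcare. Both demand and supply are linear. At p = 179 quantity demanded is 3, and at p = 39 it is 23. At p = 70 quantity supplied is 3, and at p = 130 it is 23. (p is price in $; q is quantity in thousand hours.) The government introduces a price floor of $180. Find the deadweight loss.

$609.72 thousand

Demand slope = (39 − 179)/(23 − 3) = −7, so p = 200 − 7q.
Supply slope = (130 − 70)/(23 − 3) = 3, so p = 61 + 3q.
Competitive equilibrium: 200 − 7q = 61 + 3q → q* = 13.9, p* = 102.7.
At the floor p = 180, quantity demanded = (200 − 180)/7 = 2.85714.
Sellers' marginal cost at q' = 2.85714: 61 + 3·2.85714 = 69.57142.
Δq = 13.9 − 2.85714 = 11.04286; wedge = 180 − 69.57142 = 110.42858.
The triangle = ½ × 11.04286 × 110.42858 = $609.72 thousand.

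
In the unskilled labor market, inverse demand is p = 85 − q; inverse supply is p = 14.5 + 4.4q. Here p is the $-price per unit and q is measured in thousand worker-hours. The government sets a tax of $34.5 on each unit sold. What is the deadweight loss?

Competitive equilibrium: 85 − q = 14.5 + 4.4q → q* = 13.0556, p* = 71.9444.
With the tax, the buyer price exceeds the seller price by 34.5: (85 − q) − (14.5 + 4.4q) = 34.5 → q' = 6.6667.
Δq = 13.0556 − 6.6667 = 6.3889; the wedge equals the tax, 34.5.
The triangle = ½ × 6.3889 × 34.5 = $110.21 thousand.

$110.21 thousand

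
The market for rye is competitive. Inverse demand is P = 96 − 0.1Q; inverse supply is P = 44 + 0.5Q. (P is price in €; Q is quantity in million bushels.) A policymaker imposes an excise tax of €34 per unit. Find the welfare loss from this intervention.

€963.33 million

Competitive equilibrium: 96 − 0.1Q = 44 + 0.5Q → Q* = 86.6667, P* = 87.3333.
With the tax, the buyer price exceeds the seller price by 34: (96 − 0.1Q) − (44 + 0.5Q) = 34 → Q' = 30.
ΔQ = 86.6667 − 30 = 56.6667; the wedge equals the tax, 34.
Welfare loss = ½ × 56.6667 × 34 = €963.33 million.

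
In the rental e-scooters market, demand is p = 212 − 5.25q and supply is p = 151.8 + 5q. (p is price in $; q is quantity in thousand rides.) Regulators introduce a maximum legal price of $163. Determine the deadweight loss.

$67.65 thousand

Competitive equilibrium: 212 − 5.25q = 151.8 + 5q → q* = 5.8732, p* = 181.1659.
At the ceiling p = 163, quantity supplied = (163 − 151.8)/5 = 2.24.
Willingness to pay at q' = 2.24: 212 − 5.25·2.24 = 200.24.
Δq = 5.8732 − 2.24 = 3.6332; wedge = 200.24 − 163 = 37.24.
Welfare loss = ½ × 3.6332 × 37.24 = $67.65 thousand.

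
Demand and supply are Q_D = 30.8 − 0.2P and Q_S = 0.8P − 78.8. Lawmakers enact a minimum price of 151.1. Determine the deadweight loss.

In inverse form: demand P = 154 − 5Q, supply P = 98.5 + 1.25Q.
Competitive equilibrium: 154 − 5Q = 98.5 + 1.25Q → Q* = 8.88, P* = 109.6.
At the floor P = 151.1, quantity demanded = (154 − 151.1)/5 = 0.58.
Sellers' marginal cost at Q' = 0.58: 98.5 + 1.25·0.58 = 99.225.
ΔQ = 8.88 − 0.58 = 8.3; wedge = 151.1 − 99.225 = 51.875.
The triangle = ½ × 8.3 × 51.875 = 215.28.

215.28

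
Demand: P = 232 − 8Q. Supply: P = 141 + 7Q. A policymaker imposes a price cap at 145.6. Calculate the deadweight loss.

Competitive equilibrium: 232 − 8Q = 141 + 7Q → Q* = 6.06667, P* = 183.46667.
At the ceiling P = 145.6, quantity supplied = (145.6 − 141)/7 = 0.65714.
Willingness to pay at Q' = 0.65714: 232 − 8·0.65714 = 226.74288.
ΔQ = 6.06667 − 0.65714 = 5.40953; wedge = 226.74288 − 145.6 = 81.14288.
Deadweight loss = ½ × 5.40953 × 81.14288 = 219.47.

219.47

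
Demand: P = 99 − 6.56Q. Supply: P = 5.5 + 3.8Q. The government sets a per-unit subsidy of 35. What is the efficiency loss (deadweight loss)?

Competitive equilibrium: 99 − 6.56Q = 5.5 + 3.8Q → Q* = 9.0251, P* = 39.7954.
The subsidy lowers effective supply by 35: P = 3.8Q − 29.5.
New quantity: 99 − 6.56Q = 3.8Q − 29.5 → Q' = 12.4035.
Overproduction ΔQ = 12.4035 − 9.0251 = 3.3784; wedge = subsidy = 35.
Welfare loss = ½ × 3.3784 × 35 = 59.12.

59.12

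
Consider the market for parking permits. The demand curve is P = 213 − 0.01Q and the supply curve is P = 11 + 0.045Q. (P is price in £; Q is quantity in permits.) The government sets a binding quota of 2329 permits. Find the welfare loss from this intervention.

Competitive equilibrium: 213 − 0.01Q = 11 + 0.045Q → Q* = 3672.7273, P* = 176.2727.
At Q = 2329: demand price = 213 − 0.01·2329 = 189.71; supply price = 11 + 0.045·2329 = 115.805.
ΔQ = 3672.7273 − 2329 = 1343.7273; wedge = 189.71 − 115.805 = 73.905.
Welfare loss = ½ × 1343.7273 × 73.905 = £49654.08.

£49654.08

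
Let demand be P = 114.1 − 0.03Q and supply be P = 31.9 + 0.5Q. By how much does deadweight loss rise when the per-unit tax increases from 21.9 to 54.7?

2370.26

Competitive equilibrium: 114.1 − 0.03Q = 31.9 + 0.5Q → Q* = 155.0943, P* = 109.4472.
For a per-unit tax t: ΔQ = t/0.53, so DWL = ½·t·(t/0.53) = t²/1.06.
At t = 21.9: DWL = 452.462. At t = 54.7: DWL = 2822.726.
Increase = 2822.726 − 452.462 = 2370.26.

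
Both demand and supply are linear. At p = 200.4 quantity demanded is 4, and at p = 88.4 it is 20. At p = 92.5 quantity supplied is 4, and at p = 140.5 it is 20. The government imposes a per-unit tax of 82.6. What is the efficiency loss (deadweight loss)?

Demand slope = (88.4 − 200.4)/(20 − 4) = −7, so p = 228.4 − 7q.
Supply slope = (140.5 − 92.5)/(20 − 4) = 3, so p = 80.5 + 3q.
Competitive equilibrium: 228.4 − 7q = 80.5 + 3q → q* = 14.79, p* = 124.87.
With the tax, the buyer price exceeds the seller price by 82.6: (228.4 − 7q) − (80.5 + 3q) = 82.6 → q' = 6.53.
Δq = 14.79 − 6.53 = 8.26; the wedge equals the tax, 82.6.
DWL = ½ × 8.26 × 82.6 = 341.138.

341.138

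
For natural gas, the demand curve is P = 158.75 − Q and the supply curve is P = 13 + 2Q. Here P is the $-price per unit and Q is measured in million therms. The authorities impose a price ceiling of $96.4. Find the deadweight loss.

$71.07 million

Competitive equilibrium: 158.75 − Q = 13 + 2Q → Q* = 48.5833, P* = 110.1667.
At the ceiling P = 96.4, quantity supplied = (96.4 − 13)/2 = 41.7.
Willingness to pay at Q' = 41.7: 158.75 − 1·41.7 = 117.05.
ΔQ = 48.5833 − 41.7 = 6.8833; wedge = 117.05 − 96.4 = 20.65.
Welfare loss = ½ × 6.8833 × 20.65 = $71.07 million.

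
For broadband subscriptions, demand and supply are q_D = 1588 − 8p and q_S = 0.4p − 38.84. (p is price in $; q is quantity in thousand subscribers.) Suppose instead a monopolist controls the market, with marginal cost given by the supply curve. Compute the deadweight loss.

$4.05 thousand

In inverse form: demand p = 198.5 − 0.125q, supply p = 97.1 + 2.5q.
Competitive equilibrium: 198.5 − 0.125q = 97.1 + 2.5q → q* = 38.6286, p* = 193.6714.
Marginal revenue: MR = 198.5 − 0.25q. Set MR = MC: 198.5 − 0.25q = 97.1 + 2.5q → q_m = 36.8727.
Price p_m = 198.5 − 0.125·36.8727 = 193.8909; MC(q_m) = 97.1 + 2.5·36.8727 = 189.2818.
Competitive q* = 38.6286, so Δq = 1.7559; wedge = 193.8909 − 189.2818 = 4.6091.
Deadweight loss = ½ × 1.7559 × 4.6091 = $4.05 thousand.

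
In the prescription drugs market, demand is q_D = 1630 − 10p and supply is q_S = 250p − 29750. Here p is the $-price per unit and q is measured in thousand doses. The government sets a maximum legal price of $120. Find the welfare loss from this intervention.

$1557.69 thousand

In inverse form: demand p = 163 − 0.1q, supply p = 119 + 0.004q.
Competitive equilibrium: 163 − 0.1q = 119 + 0.004q → q* = 423.0769, p* = 120.6923.
At the ceiling p = 120, quantity supplied = (120 − 119)/0.004 = 250.
Willingness to pay at q' = 250: 163 − 0.1·250 = 138.
Δq = 423.0769 − 250 = 173.0769; wedge = 138 − 120 = 18.
DWL = ½ × 173.0769 × 18 = $1557.69 thousand.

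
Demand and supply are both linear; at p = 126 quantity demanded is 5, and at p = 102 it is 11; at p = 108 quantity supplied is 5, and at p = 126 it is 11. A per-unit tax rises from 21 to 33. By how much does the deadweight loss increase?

46.29

Demand slope = (102 − 126)/(11 − 5) = −4, so p = 146 − 4q.
Supply slope = (126 − 108)/(11 − 5) = 3, so p = 93 + 3q.
Competitive equilibrium: 146 − 4q = 93 + 3q → q* = 7.5714, p* = 115.7143.
For a per-unit tax t: Δq = t/7, so DWL = ½·t·(t/7) = t²/14.
At t = 21: DWL = 31.5. At t = 33: DWL = 77.786.
Increase = 77.786 − 31.5 = 46.29.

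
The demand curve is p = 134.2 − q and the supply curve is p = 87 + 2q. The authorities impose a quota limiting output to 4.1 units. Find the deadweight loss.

Competitive equilibrium: 134.2 − q = 87 + 2q → q* = 15.7333, p* = 118.4667.
At q = 4.1: demand price = 134.2 − 1·4.1 = 130.1; supply price = 87 + 2·4.1 = 95.2.
Δq = 15.7333 − 4.1 = 11.6333; wedge = 130.1 − 95.2 = 34.9.
Welfare loss = ½ × 11.6333 × 34.9 = 203.

203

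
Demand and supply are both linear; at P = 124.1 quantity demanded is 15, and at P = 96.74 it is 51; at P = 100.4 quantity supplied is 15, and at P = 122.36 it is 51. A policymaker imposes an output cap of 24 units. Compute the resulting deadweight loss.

47.18

Demand slope = (96.74 − 124.1)/(51 − 15) = −0.76, so P = 135.5 − 0.76Q.
Supply slope = (122.36 − 100.4)/(51 − 15) = 0.61, so P = 91.25 + 0.61Q.
Competitive equilibrium: 135.5 − 0.76Q = 91.25 + 0.61Q → Q* = 32.2993, P* = 110.9526.
At Q = 24: demand price = 135.5 − 0.76·24 = 117.26; supply price = 91.25 + 0.61·24 = 105.89.
ΔQ = 32.2993 − 24 = 8.2993; wedge = 117.26 − 105.89 = 11.37.
The triangle = ½ × 8.2993 × 11.37 = 47.18.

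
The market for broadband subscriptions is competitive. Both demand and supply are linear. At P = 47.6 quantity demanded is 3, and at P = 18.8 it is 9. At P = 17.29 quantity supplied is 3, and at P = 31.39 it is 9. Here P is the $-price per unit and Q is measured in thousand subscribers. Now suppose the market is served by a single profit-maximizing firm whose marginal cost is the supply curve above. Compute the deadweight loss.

Demand slope = (18.8 − 47.6)/(9 − 3) = −4.8, so P = 62 − 4.8Q.
Supply slope = (31.39 − 17.29)/(9 − 3) = 2.35, so P = 10.24 + 2.35Q.
Competitive equilibrium: 62 − 4.8Q = 10.24 + 2.35Q → Q* = 7.2392, P* = 27.252.
Marginal revenue: MR = 62 − 9.6Q. Set MR = MC: 62 − 9.6Q = 10.24 + 2.35Q → Q_m = 4.3314.
Price P_m = 62 − 4.8·4.3314 = 41.2093; MC(Q_m) = 10.24 + 2.35·4.3314 = 20.4188.
Competitive Q* = 7.2392, so ΔQ = 2.9078; wedge = 41.2093 − 20.4188 = 20.7905.
DWL = ½ × 2.9078 × 20.7905 = $30.23 thousand.

$30.23 thousand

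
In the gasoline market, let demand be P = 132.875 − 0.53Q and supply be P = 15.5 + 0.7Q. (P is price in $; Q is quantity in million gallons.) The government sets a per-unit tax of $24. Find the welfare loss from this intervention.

Competitive equilibrium: 132.875 − 0.53Q = 15.5 + 0.7Q → Q* = 95.4268, P* = 82.2988.
With the tax, the buyer price exceeds the seller price by 24: (132.875 − 0.53Q) − (15.5 + 0.7Q) = 24 → Q' = 75.9146.
ΔQ = 95.4268 − 75.9146 = 19.5122; the wedge equals the tax, 24.
The triangle = ½ × 19.5122 × 24 = $234.15 million.

$234.15 million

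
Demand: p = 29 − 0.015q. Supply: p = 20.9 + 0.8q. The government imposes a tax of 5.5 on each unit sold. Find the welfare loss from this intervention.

18.56

Competitive equilibrium: 29 − 0.015q = 20.9 + 0.8q → q* = 9.9387, p* = 28.8509.
With the tax, the buyer price exceeds the seller price by 5.5: (29 − 0.015q) − (20.9 + 0.8q) = 5.5 → q' = 3.1902.
Δq = 9.9387 − 3.1902 = 6.7485; the wedge equals the tax, 5.5.
The triangle = ½ × 6.7485 × 5.5 = 18.56.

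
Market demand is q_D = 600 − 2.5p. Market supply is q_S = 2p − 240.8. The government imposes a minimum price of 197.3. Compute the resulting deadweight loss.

307.46

In inverse form: demand p = 240 − 0.4q, supply p = 120.4 + 0.5q.
Competitive equilibrium: 240 − 0.4q = 120.4 + 0.5q → q* = 132.8889, p* = 186.8444.
At the floor p = 197.3, quantity demanded = (240 − 197.3)/0.4 = 106.75.
Sellers' marginal cost at q' = 106.75: 120.4 + 0.5·106.75 = 173.775.
Δq = 132.8889 − 106.75 = 26.1389; wedge = 197.3 − 173.775 = 23.525.
The triangle = ½ × 26.1389 × 23.525 = 307.46.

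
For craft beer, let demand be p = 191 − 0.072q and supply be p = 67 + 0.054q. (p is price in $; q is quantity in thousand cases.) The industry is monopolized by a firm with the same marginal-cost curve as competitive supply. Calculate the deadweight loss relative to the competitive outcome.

$8068.21 thousand

Competitive equilibrium: 191 − 0.072q = 67 + 0.054q → q* = 984.127, p* = 120.1429.
Marginal revenue: MR = 191 − 0.144q. Set MR = MC: 191 − 0.144q = 67 + 0.054q → q_m = 626.2626.
Price p_m = 191 − 0.072·626.2626 = 145.9091; MC(q_m) = 67 + 0.054·626.2626 = 100.8182.
Competitive q* = 984.127, so Δq = 357.8644; wedge = 145.9091 − 100.8182 = 45.0909.
The triangle = ½ × 357.8644 × 45.0909 = $8068.21 thousand.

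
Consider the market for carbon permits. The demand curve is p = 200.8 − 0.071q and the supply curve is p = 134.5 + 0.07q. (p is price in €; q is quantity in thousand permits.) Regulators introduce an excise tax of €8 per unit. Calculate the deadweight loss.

€226.95 thousand

Competitive equilibrium: 200.8 − 0.071q = 134.5 + 0.07q → q* = 470.2128, p* = 167.4149.
With the tax, the buyer price exceeds the seller price by 8: (200.8 − 0.071q) − (134.5 + 0.07q) = 8 → q' = 413.4752.
Δq = 470.2128 − 413.4752 = 56.7376; the wedge equals the tax, 8.
DWL = ½ × 56.7376 × 8 = €226.95 thousand.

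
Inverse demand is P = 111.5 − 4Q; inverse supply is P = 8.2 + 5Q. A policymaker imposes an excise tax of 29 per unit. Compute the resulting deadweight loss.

46.72

Competitive equilibrium: 111.5 − 4Q = 8.2 + 5Q → Q* = 11.4778, P* = 65.5889.
With the tax, the buyer price exceeds the seller price by 29: (111.5 − 4Q) − (8.2 + 5Q) = 29 → Q' = 8.2556.
ΔQ = 11.4778 − 8.2556 = 3.2222; the wedge equals the tax, 29.
Deadweight loss = ½ × 3.2222 × 29 = 46.72.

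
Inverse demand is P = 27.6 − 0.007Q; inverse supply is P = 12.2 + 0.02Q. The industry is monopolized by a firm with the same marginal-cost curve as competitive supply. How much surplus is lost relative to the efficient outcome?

186.16

Competitive equilibrium: 27.6 − 0.007Q = 12.2 + 0.02Q → Q* = 570.3704, P* = 23.6074.
Marginal revenue: MR = 27.6 − 0.014Q. Set MR = MC: 27.6 − 0.014Q = 12.2 + 0.02Q → Q_m = 452.9412.
Price P_m = 27.6 − 0.007·452.9412 = 24.4294; MC(Q_m) = 12.2 + 0.02·452.9412 = 21.2588.
Competitive Q* = 570.3704, so ΔQ = 117.4292; wedge = 24.4294 − 21.2588 = 3.1706.
The triangle = ½ × 117.4292 × 3.1706 = 186.16.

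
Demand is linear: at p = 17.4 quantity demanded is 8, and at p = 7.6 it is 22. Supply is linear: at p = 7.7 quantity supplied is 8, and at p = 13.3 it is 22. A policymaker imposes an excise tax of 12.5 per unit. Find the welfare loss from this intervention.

71.02

Demand slope = (7.6 − 17.4)/(22 − 8) = −0.7, so p = 23 − 0.7q.
Supply slope = (13.3 − 7.7)/(22 − 8) = 0.4, so p = 4.5 + 0.4q.
Competitive equilibrium: 23 − 0.7q = 4.5 + 0.4q → q* = 16.8182, p* = 11.2273.
With the tax, the buyer price exceeds the seller price by 12.5: (23 − 0.7q) − (4.5 + 0.4q) = 12.5 → q' = 5.4545.
Δq = 16.8182 − 5.4545 = 11.3637; the wedge equals the tax, 12.5.
Welfare loss = ½ × 11.3637 × 12.5 = 71.02.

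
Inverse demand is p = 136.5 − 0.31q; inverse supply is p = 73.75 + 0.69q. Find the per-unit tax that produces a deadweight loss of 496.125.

31.5

Competitive equilibrium: 136.5 − 0.31q = 73.75 + 0.69q → q* = 62.75, p* = 117.0475.
A tax t gives Δq = t/1 and wedge t, so DWL = t²/2.
t²/2 = 496.125 → t² = 992.25 → t = 31.5.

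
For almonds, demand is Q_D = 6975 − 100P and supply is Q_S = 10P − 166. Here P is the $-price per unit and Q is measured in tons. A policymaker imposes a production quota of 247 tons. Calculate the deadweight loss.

$3068

In inverse form: demand P = 69.75 − 0.01Q, supply P = 16.6 + 0.1Q.
Competitive equilibrium: 69.75 − 0.01Q = 16.6 + 0.1Q → Q* = 483.1818, P* = 64.9182.
At Q = 247: demand price = 69.75 − 0.01·247 = 67.28; supply price = 16.6 + 0.1·247 = 41.3.
ΔQ = 483.1818 − 247 = 236.1818; wedge = 67.28 − 41.3 = 25.98.
Welfare loss = ½ × 236.1818 × 25.98 = $3068.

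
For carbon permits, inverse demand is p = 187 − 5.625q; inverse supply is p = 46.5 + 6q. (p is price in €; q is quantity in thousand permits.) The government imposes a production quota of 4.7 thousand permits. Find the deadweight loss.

€317.09 thousand

Competitive equilibrium: 187 − 5.625q = 46.5 + 6q → q* = 12.086, p* = 119.0161.
At q = 4.7: demand price = 187 − 5.625·4.7 = 160.5625; supply price = 46.5 + 6·4.7 = 74.7.
Δq = 12.086 − 4.7 = 7.386; wedge = 160.5625 − 74.7 = 85.8625.
The triangle = ½ × 7.386 × 85.8625 = €317.09 thousand.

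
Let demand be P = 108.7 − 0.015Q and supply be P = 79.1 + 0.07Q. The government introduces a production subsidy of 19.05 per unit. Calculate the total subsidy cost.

10903.32

Competitive equilibrium: 108.7 − 0.015Q = 79.1 + 0.07Q → Q* = 348.2353, P* = 103.4765.
The subsidy lowers effective supply by 19.05: P = 60.05 + 0.07Q.
New quantity: 108.7 − 0.015Q = 60.05 + 0.07Q → Q' = 572.3529.
Total subsidy cost = 19.05 × 572.3529 = 10903.32.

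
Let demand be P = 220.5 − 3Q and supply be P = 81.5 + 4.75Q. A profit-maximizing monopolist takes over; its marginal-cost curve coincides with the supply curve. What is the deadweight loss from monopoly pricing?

Competitive equilibrium: 220.5 − 3Q = 81.5 + 4.75Q → Q* = 17.9355, P* = 166.6935.
Marginal revenue: MR = 220.5 − 6Q. Set MR = MC: 220.5 − 6Q = 81.5 + 4.75Q → Q_m = 12.9302.
Price P_m = 220.5 − 3·12.9302 = 181.7094; MC(Q_m) = 81.5 + 4.75·12.9302 = 142.9185.
Competitive Q* = 17.9355, so ΔQ = 5.0053; wedge = 181.7094 − 142.9185 = 38.7909.
Welfare loss = ½ × 5.0053 × 38.7909 = 97.08.

97.08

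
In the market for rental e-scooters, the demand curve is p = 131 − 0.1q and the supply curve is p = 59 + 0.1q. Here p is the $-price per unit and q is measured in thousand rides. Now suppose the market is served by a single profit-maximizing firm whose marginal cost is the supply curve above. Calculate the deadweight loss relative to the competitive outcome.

$1440 thousand

Competitive equilibrium: 131 − 0.1q = 59 + 0.1q → q* = 360, p* = 95.
Marginal revenue: MR = 131 − 0.2q. Set MR = MC: 131 − 0.2q = 59 + 0.1q → q_m = 240.
Price p_m = 131 − 0.1·240 = 107; MC(q_m) = 59 + 0.1·240 = 83.
Competitive q* = 360, so Δq = 120; wedge = 107 − 83 = 24.
The triangle = ½ × 120 × 24 = $1440 thousand.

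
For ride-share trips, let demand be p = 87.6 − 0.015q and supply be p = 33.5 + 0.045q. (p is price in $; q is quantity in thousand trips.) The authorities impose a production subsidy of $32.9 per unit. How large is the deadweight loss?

$9020.08 thousand

Competitive equilibrium: 87.6 − 0.015q = 33.5 + 0.045q → q* = 901.6667, p* = 74.075.
The subsidy lowers effective supply by 32.9: p = 0.6 + 0.045q.
New quantity: 87.6 − 0.015q = 0.6 + 0.045q → q' = 1450.
Overproduction Δq = 1450 − 901.6667 = 548.3333; wedge = subsidy = 32.9.
Deadweight loss = ½ × 548.3333 × 32.9 = $9020.08 thousand.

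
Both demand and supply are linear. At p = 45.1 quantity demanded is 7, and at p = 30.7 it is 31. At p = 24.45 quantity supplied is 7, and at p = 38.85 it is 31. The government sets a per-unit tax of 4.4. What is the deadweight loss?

Demand slope = (30.7 − 45.1)/(31 − 7) = −0.6, so p = 49.3 − 0.6q.
Supply slope = (38.85 − 24.45)/(31 − 7) = 0.6, so p = 20.25 + 0.6q.
Competitive equilibrium: 49.3 − 0.6q = 20.25 + 0.6q → q* = 24.2083, p* = 34.775.
With the tax, the buyer price exceeds the seller price by 4.4: (49.3 − 0.6q) − (20.25 + 0.6q) = 4.4 → q' = 20.5417.
Δq = 24.2083 − 20.5417 = 3.6666; the wedge equals the tax, 4.4.
Welfare loss = ½ × 3.6666 × 4.4 = 8.07.

8.07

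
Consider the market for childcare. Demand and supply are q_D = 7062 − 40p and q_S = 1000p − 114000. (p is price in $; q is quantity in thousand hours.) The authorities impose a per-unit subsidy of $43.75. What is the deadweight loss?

$36808.89 thousand

In inverse form: demand p = 176.55 − 0.025q, supply p = 114 + 0.001q.
Competitive equilibrium: 176.55 − 0.025q = 114 + 0.001q → q* = 2405.7692, p* = 116.4058.
The subsidy lowers effective supply by 43.75: p = 70.25 + 0.001q.
New quantity: 176.55 − 0.025q = 70.25 + 0.001q → q' = 4088.4615.
Overproduction Δq = 4088.4615 − 2405.7692 = 1682.6923; wedge = subsidy = 43.75.
The triangle = ½ × 1682.6923 × 43.75 = $36808.89 thousand.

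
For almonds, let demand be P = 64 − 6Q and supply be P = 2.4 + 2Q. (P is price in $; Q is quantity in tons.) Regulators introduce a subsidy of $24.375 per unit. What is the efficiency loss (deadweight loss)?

Competitive equilibrium: 64 − 6Q = 2.4 + 2Q → Q* = 7.7, P* = 17.8.
The subsidy lowers effective supply by 24.375: P = 2Q − 21.975.
New quantity: 64 − 6Q = 2Q − 21.975 → Q' = 10.7469.
Overproduction ΔQ = 10.7469 − 7.7 = 3.0469; wedge = subsidy = 24.375.
Deadweight loss = ½ × 3.0469 × 24.375 = $37.13.

$37.13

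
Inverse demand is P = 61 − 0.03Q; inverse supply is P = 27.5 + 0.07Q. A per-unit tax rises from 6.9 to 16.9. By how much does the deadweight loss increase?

Competitive equilibrium: 61 − 0.03Q = 27.5 + 0.07Q → Q* = 335, P* = 50.95.
For a per-unit tax t: ΔQ = t/0.1, so DWL = ½·t·(t/0.1) = t²/0.2.
At t = 6.9: DWL = 238.05. At t = 16.9: DWL = 1428.05.
Increase = 1428.05 − 238.05 = 1190.

1190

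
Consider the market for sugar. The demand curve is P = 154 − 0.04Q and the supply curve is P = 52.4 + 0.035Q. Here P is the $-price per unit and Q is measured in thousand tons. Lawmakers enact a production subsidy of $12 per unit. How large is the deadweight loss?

Competitive equilibrium: 154 − 0.04Q = 52.4 + 0.035Q → Q* = 1354.6667, P* = 99.8133.
The subsidy lowers effective supply by 12: P = 40.4 + 0.035Q.
New quantity: 154 − 0.04Q = 40.4 + 0.035Q → Q' = 1514.6667.
Overproduction ΔQ = 1514.6667 − 1354.6667 = 160; wedge = subsidy = 12.
The triangle = ½ × 160 × 12 = $960 thousand.

$960 thousand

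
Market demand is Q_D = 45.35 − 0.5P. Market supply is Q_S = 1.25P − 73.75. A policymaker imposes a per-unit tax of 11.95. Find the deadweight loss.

In inverse form: demand P = 90.7 − 2Q, supply P = 59 + 0.8Q.
Competitive equilibrium: 90.7 − 2Q = 59 + 0.8Q → Q* = 11.3214, P* = 68.0571.
With the tax, the buyer price exceeds the seller price by 11.95: (90.7 − 2Q) − (59 + 0.8Q) = 11.95 → Q' = 7.0536.
ΔQ = 11.3214 − 7.0536 = 4.2678; the wedge equals the tax, 11.95.
Deadweight loss = ½ × 4.2678 × 11.95 = 25.50.

25.50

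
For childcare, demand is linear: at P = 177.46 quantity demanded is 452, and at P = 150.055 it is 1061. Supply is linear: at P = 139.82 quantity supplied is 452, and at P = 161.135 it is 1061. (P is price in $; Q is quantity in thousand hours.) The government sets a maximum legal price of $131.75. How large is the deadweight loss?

Demand slope = (150.055 − 177.46)/(1061 − 452) = −0.045, so P = 197.8 − 0.045Q.
Supply slope = (161.135 − 139.82)/(1061 − 452) = 0.035, so P = 124 + 0.035Q.
Competitive equilibrium: 197.8 − 0.045Q = 124 + 0.035Q → Q* = 922.5, P* = 156.2875.
At the ceiling P = 131.75, quantity supplied = (131.75 − 124)/0.035 = 221.428571.
Willingness to pay at Q' = 221.428571: 197.8 − 0.045·221.428571 = 187.835714.
ΔQ = 922.5 − 221.428571 = 701.071429; wedge = 187.835714 − 131.75 = 56.085714.
Deadweight loss = ½ × 701.071429 × 56.085714 = $19660.05 thousand.

$19660.05 thousand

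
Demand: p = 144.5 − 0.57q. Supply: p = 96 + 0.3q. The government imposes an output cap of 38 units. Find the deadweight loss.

Competitive equilibrium: 144.5 − 0.57q = 96 + 0.3q → q* = 55.7471, p* = 112.7241.
At q = 38: demand price = 144.5 − 0.57·38 = 122.84; supply price = 96 + 0.3·38 = 107.4.
Δq = 55.7471 − 38 = 17.7471; wedge = 122.84 − 107.4 = 15.44.
DWL = ½ × 17.7471 × 15.44 = 137.01.

137.01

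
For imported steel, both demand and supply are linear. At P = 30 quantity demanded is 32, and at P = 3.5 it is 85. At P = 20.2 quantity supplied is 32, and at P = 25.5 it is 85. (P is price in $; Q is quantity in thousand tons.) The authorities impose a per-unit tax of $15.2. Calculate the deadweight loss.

$192.53 thousand

Demand slope = (3.5 − 30)/(85 − 32) = −0.5, so P = 46 − 0.5Q.
Supply slope = (25.5 − 20.2)/(85 − 32) = 0.1, so P = 17 + 0.1Q.
Competitive equilibrium: 46 − 0.5Q = 17 + 0.1Q → Q* = 48.3333, P* = 21.8333.
With the tax, the buyer price exceeds the seller price by 15.2: (46 − 0.5Q) − (17 + 0.1Q) = 15.2 → Q' = 23.
ΔQ = 48.3333 − 23 = 25.3333; the wedge equals the tax, 15.2.
DWL = ½ × 25.3333 × 15.2 = $192.53 thousand.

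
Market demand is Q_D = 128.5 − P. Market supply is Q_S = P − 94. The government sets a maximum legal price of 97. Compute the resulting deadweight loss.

203.06

In inverse form: demand P = 128.5 − Q, supply P = 94 + Q.
Competitive equilibrium: 128.5 − Q = 94 + Q → Q* = 17.25, P* = 111.25.
At the ceiling P = 97, quantity supplied = (97 − 94)/1 = 3.
Willingness to pay at Q' = 3: 128.5 − 1·3 = 125.5.
ΔQ = 17.25 − 3 = 14.25; wedge = 125.5 − 97 = 28.5.
Deadweight loss = ½ × 14.25 × 28.5 = 203.06.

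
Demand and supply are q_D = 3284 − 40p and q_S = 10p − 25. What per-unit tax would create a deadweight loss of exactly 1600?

20

In inverse form: demand p = 82.1 − 0.025q, supply p = 2.5 + 0.1q.
Competitive equilibrium: 82.1 − 0.025q = 2.5 + 0.1q → q* = 636.8, p* = 66.18.
A tax t gives Δq = t/0.125 and wedge t, so DWL = t²/0.25.
t²/0.25 = 1600 → t² = 400 → t = 20.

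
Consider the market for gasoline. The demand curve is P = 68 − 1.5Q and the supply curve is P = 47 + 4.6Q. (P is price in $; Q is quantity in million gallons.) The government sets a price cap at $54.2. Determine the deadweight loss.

$10.75 million

Competitive equilibrium: 68 − 1.5Q = 47 + 4.6Q → Q* = 3.4426, P* = 62.8361.
At the ceiling P = 54.2, quantity supplied = (54.2 − 47)/4.6 = 1.5652.
Willingness to pay at Q' = 1.5652: 68 − 1.5·1.5652 = 65.6522.
ΔQ = 3.4426 − 1.5652 = 1.8774; wedge = 65.6522 − 54.2 = 11.4522.
Welfare loss = ½ × 1.8774 × 11.4522 = $10.75 million.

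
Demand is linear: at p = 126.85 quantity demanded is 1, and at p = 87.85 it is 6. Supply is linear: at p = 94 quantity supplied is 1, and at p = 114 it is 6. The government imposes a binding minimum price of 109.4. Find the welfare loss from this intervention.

1.76

Demand slope = (87.85 − 126.85)/(6 − 1) = −7.8, so p = 134.65 − 7.8q.
Supply slope = (114 − 94)/(6 − 1) = 4, so p = 90 + 4q.
Competitive equilibrium: 134.65 − 7.8q = 90 + 4q → q* = 3.7839, p* = 105.1356.
At the floor p = 109.4, quantity demanded = (134.65 − 109.4)/7.8 = 3.2372.
Sellers' marginal cost at q' = 3.2372: 90 + 4·3.2372 = 102.9488.
Δq = 3.7839 − 3.2372 = 0.5467; wedge = 109.4 − 102.9488 = 6.4512.
Deadweight loss = ½ × 0.5467 × 6.4512 = 1.76.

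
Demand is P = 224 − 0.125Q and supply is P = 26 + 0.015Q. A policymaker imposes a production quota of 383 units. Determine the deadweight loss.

74448.52

Competitive equilibrium: 224 − 0.125Q = 26 + 0.015Q → Q* = 1414.28571, P* = 47.21429.
At Q = 383: demand price = 224 − 0.125·383 = 176.125; supply price = 26 + 0.015·383 = 31.745.
ΔQ = 1414.28571 − 383 = 1031.28571; wedge = 176.125 − 31.745 = 144.38.
Deadweight loss = ½ × 1031.28571 × 144.38 = 74448.52.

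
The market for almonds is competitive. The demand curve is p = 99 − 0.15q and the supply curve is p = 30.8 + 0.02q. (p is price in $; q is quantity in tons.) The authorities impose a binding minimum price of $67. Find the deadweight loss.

$2999.23

Competitive equilibrium: 99 − 0.15q = 30.8 + 0.02q → q* = 401.1765, p* = 38.8235.
At the floor p = 67, quantity demanded = (99 − 67)/0.15 = 213.3333.
Sellers' marginal cost at q' = 213.3333: 30.8 + 0.02·213.3333 = 35.0667.
Δq = 401.1765 − 213.3333 = 187.8432; wedge = 67 − 35.0667 = 31.9333.
Deadweight loss = ½ × 187.8432 × 31.9333 = $2999.23.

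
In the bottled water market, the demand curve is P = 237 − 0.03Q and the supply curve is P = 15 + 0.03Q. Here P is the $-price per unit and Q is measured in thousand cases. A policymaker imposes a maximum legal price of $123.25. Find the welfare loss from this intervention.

Competitive equilibrium: 237 − 0.03Q = 15 + 0.03Q → Q* = 3700, P* = 126.
At the ceiling P = 123.25, quantity supplied = (123.25 − 15)/0.03 = 3608.3333.
Willingness to pay at Q' = 3608.3333: 237 − 0.03·3608.3333 = 128.75.
ΔQ = 3700 − 3608.3333 = 91.6667; wedge = 128.75 − 123.25 = 5.5.
Welfare loss = ½ × 91.6667 × 5.5 = $252.08 thousand.

$252.08 thousand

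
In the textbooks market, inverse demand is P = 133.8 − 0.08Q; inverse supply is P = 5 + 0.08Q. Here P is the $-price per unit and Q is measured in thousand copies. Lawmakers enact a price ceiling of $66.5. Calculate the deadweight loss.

$105.125 thousand

Competitive equilibrium: 133.8 − 0.08Q = 5 + 0.08Q → Q* = 805, P* = 69.4.
At the ceiling P = 66.5, quantity supplied = (66.5 − 5)/0.08 = 768.75.
Willingness to pay at Q' = 768.75: 133.8 − 0.08·768.75 = 72.3.
ΔQ = 805 − 768.75 = 36.25; wedge = 72.3 − 66.5 = 5.8.
Deadweight loss = ½ × 36.25 × 5.8 = $105.125 thousand.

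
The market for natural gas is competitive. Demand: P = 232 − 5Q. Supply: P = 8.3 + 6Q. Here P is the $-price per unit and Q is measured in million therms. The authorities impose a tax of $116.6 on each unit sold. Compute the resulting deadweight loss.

Competitive equilibrium: 232 − 5Q = 8.3 + 6Q → Q* = 20.3364, P* = 130.3182.
With the tax, the buyer price exceeds the seller price by 116.6: (232 − 5Q) − (8.3 + 6Q) = 116.6 → Q' = 9.7364.
ΔQ = 20.3364 − 9.7364 = 10.6; the wedge equals the tax, 116.6.
Welfare loss = ½ × 10.6 × 116.6 = $617.98 million.

$617.98 million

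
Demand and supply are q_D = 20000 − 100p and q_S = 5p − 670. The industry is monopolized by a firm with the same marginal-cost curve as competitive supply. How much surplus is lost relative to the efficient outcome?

21.43

In inverse form: demand p = 200 − 0.01q, supply p = 134 + 0.2q.
Competitive equilibrium: 200 − 0.01q = 134 + 0.2q → q* = 314.2857, p* = 196.8571.
Marginal revenue: MR = 200 − 0.02q. Set MR = MC: 200 − 0.02q = 134 + 0.2q → q_m = 300.
Price p_m = 200 − 0.01·300 = 197; MC(q_m) = 134 + 0.2·300 = 194.
Competitive q* = 314.2857, so Δq = 14.2857; wedge = 197 − 194 = 3.
The triangle = ½ × 14.2857 × 3 = 21.43.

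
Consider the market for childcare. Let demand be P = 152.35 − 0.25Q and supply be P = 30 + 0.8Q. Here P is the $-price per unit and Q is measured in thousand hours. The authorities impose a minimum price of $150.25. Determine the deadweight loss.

Competitive equilibrium: 152.35 − 0.25Q = 30 + 0.8Q → Q* = 116.5238, P* = 123.219.
At the floor P = 150.25, quantity demanded = (152.35 − 150.25)/0.25 = 8.4.
Sellers' marginal cost at Q' = 8.4: 30 + 0.8·8.4 = 36.72.
ΔQ = 116.5238 − 8.4 = 108.1238; wedge = 150.25 − 36.72 = 113.53.
The triangle = ½ × 108.1238 × 113.53 = $6137.65 thousand.

$6137.65 thousand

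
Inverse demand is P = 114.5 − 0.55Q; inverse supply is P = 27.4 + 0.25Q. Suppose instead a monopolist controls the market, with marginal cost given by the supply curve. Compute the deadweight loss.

787

Competitive equilibrium: 114.5 − 0.55Q = 27.4 + 0.25Q → Q* = 108.875, P* = 54.6188.
Marginal revenue: MR = 114.5 − 1.1Q. Set MR = MC: 114.5 − 1.1Q = 27.4 + 0.25Q → Q_m = 64.5185.
Price P_m = 114.5 − 0.55·64.5185 = 79.0148; MC(Q_m) = 27.4 + 0.25·64.5185 = 43.5296.
Competitive Q* = 108.875, so ΔQ = 44.3565; wedge = 79.0148 − 43.5296 = 35.4852.
The triangle = ½ × 44.3565 × 35.4852 = 787.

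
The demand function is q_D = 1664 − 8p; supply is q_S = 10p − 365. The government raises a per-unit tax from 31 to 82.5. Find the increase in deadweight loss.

In inverse form: demand p = 208 − 0.125q, supply p = 36.5 + 0.1q.
Competitive equilibrium: 208 − 0.125q = 36.5 + 0.1q → q* = 762.2222, p* = 112.7222.
For a per-unit tax t: Δq = t/0.225, so DWL = ½·t·(t/0.225) = t²/0.45.
At t = 31: DWL = 2135.556. At t = 82.5: DWL = 15125.
Increase = 15125 − 2135.556 = 12989.44.

12989.44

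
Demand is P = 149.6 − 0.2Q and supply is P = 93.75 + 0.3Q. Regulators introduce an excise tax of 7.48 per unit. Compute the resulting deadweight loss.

55.95

Competitive equilibrium: 149.6 − 0.2Q = 93.75 + 0.3Q → Q* = 111.7, P* = 127.26.
With the tax, the buyer price exceeds the seller price by 7.48: (149.6 − 0.2Q) − (93.75 + 0.3Q) = 7.48 → Q' = 96.74.
ΔQ = 111.7 − 96.74 = 14.96; the wedge equals the tax, 7.48.
Welfare loss = ½ × 14.96 × 7.48 = 55.95.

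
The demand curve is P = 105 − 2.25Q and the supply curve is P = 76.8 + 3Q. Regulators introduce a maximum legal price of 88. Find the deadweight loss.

Competitive equilibrium: 105 − 2.25Q = 76.8 + 3Q → Q* = 5.3714, P* = 92.9143.
At the ceiling P = 88, quantity supplied = (88 − 76.8)/3 = 3.7333.
Willingness to pay at Q' = 3.7333: 105 − 2.25·3.7333 = 96.6001.
ΔQ = 5.3714 − 3.7333 = 1.6381; wedge = 96.6001 − 88 = 8.6001.
The triangle = ½ × 1.6381 × 8.6001 = 7.04.

7.04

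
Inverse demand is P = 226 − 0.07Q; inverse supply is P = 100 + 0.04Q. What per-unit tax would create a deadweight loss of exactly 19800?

Competitive equilibrium: 226 − 0.07Q = 100 + 0.04Q → Q* = 1145.4545, P* = 145.8182.
A tax t gives ΔQ = t/0.11 and wedge t, so DWL = t²/0.22.
t²/0.22 = 19800 → t² = 4356 → t = 66.

66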